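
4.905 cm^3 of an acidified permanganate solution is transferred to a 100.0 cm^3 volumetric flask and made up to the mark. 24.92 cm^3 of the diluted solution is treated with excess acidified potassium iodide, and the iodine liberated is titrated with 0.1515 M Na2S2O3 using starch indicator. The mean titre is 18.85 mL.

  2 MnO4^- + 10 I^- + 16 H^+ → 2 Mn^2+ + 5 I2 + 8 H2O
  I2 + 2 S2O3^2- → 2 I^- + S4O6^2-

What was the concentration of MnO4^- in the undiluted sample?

0.4673 M

n(S2O3^2-) = 0.01885 × 0.1515 = 2.856 × 10^-3 mol
n(I2) = n(S2O3^2-)/2 = 1.428 × 10^-3 mol
From the 2:5 ratio, n(MnO4^-) in the aliquot = 2/5 × 1.428 × 10^-3 = 5.712 × 10^-4 mol
[MnO4^-]_dilute = 5.712 × 10^-4 / 0.02492 = 0.02292 mol/L
[MnO4^-]_original = 0.02292 × 100.0/4.905 = 0.4673 mol/L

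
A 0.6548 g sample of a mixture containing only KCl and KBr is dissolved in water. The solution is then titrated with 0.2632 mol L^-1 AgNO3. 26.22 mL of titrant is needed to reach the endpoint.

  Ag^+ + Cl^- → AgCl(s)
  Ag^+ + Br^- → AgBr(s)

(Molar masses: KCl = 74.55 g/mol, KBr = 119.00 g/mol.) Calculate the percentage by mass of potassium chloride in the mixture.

42.63 %

n(AgNO3) = 0.02622 × 0.2632 = 6.901 × 10^-3 mol
Let x = n(KCl), y = n(KBr).
Titrant: 1x + 1y = 6.901 × 10^-3;  mass: 74.55x + 119.00y = 0.6548
Solving, x = 3.744 × 10^-3 mol, y = 3.157 × 10^-3 mol
mass of KCl = 3.744 × 10^-3 × 74.55 = 0.2791 g
% KCl = 0.2791 / 0.6548 × 100 = 42.63 %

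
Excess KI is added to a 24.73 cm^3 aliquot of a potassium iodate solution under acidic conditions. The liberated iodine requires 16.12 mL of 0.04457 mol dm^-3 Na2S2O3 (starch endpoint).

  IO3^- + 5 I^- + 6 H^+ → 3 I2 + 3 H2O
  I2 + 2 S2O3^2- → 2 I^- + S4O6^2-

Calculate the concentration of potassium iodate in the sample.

0.004842 mol/L

n(S2O3^2-) = 0.01612 × 0.04457 = 7.185 × 10^-4 mol
n(I2) = n(S2O3^2-)/2 = 3.592 × 10^-4 mol
From the 1:3 ratio, n(IO3^-) in the aliquot = 1/3 × 3.592 × 10^-4 = 1.197 × 10^-4 mol
[IO3^-] = 1.197 × 10^-4 / 0.02473 = 0.004842 mol/L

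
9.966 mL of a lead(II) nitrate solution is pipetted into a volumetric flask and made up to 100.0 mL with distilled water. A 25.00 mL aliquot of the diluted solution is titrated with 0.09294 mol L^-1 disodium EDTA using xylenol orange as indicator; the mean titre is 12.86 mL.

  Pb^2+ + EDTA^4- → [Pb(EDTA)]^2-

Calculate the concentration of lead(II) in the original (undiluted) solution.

0.4797 mol/L

n(EDTA) = 0.01286 × 0.09294 = 1.195 × 10^-3 mol
n(Pb2+) in the aliquot = 1.195 × 10^-3 mol (1:1 ratio)
[Pb2+]_dilute = 1.195 × 10^-3 / 0.02500 = 0.04781 mol/L
Dilution factor = 100.0 / 9.966 = 10.03
[Pb2+]_stock = 0.04781 × 10.03 = 0.4797 mol/L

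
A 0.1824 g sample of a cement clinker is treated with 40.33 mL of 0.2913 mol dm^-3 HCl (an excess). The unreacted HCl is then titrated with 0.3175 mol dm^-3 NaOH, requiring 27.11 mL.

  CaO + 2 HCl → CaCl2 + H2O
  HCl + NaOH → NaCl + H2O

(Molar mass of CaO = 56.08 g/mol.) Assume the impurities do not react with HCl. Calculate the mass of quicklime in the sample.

0.08807 g

n(HCl) added = 0.04033 × 0.2913 = 0.01175 mol
n(NaOH) used in back-titration = 0.02711 × 0.3175 = 8.607 × 10^-3 mol
n(HCl) left over = 8.607 × 10^-3 mol (1:1 ratio)
n(HCl) consumed by analyte = 0.01175 − 8.607 × 10^-3 = 3.141 × 10^-3 mol
From the 1:2 ratio, n(CaO) = 1/2 × 3.141 × 10^-3 = 1.570 × 10^-3 mol
mass of CaO = 1.570 × 10^-3 × 56.08 = 0.08807 g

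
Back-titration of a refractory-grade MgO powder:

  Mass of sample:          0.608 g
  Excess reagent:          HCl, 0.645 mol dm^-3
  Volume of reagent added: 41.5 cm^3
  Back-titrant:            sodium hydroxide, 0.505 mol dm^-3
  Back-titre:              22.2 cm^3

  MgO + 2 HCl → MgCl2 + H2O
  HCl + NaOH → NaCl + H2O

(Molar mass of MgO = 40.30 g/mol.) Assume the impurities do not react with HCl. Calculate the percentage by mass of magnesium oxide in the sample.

n(HCl) added = 0.0415 × 0.645 = 0.0268 mol
n(NaOH) used in back-titration = 0.0222 × 0.505 = 0.0112 mol
n(HCl) left over = 0.0112 mol (1:1 ratio)
n(HCl) consumed by analyte = 0.0268 − 0.0112 = 0.0156 mol
From the 1:2 ratio, n(MgO) = 1/2 × 0.0156 = 7.78 × 10^-3 mol
mass of MgO = 7.78 × 10^-3 × 40.30 = 0.313 g
% MgO = 0.313 / 0.608 × 100 = 51.6 %

51.6 %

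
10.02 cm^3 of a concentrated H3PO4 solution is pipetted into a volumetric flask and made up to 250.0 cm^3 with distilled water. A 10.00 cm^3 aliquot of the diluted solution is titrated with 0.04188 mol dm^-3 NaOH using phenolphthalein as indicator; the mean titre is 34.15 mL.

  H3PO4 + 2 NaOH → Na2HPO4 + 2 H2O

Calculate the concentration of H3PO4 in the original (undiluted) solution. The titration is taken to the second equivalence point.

n(NaOH) = 0.03415 × 0.04188 = 1.430 × 10^-3 mol
From the 1:2 ratio, n(H3PO4) in the aliquot = 1/2 × 1.430 × 10^-3 = 7.151 × 10^-4 mol
[H3PO4]_dilute = 7.151 × 10^-4 / 0.01000 = 0.07151 mol/L
Dilution factor = 250.0 / 10.02 = 24.95
[H3PO4]_stock = 0.07151 × 24.95 = 1.784 mol/L

1.784 mol/L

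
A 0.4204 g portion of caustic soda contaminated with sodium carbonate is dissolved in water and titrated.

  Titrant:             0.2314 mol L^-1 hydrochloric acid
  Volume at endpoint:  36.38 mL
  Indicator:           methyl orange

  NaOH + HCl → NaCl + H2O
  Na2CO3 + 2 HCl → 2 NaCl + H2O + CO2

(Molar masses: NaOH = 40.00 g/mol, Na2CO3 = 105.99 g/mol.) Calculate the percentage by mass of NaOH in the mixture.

n(HCl) = 0.03638 × 0.2314 = 8.418 × 10^-3 mol
Let x = n(NaOH), y = n(Na2CO3).
Titrant: 1x + 2y = 8.418 × 10^-3;  mass: 40.00x + 105.99y = 0.4204
Solving, x = 1.980 × 10^-3 mol, y = 3.219 × 10^-3 mol
mass of NaOH = 1.980 × 10^-3 × 40.00 = 0.07920 g
% NaOH = 0.07920 / 0.4204 × 100 = 18.84 %

18.84 %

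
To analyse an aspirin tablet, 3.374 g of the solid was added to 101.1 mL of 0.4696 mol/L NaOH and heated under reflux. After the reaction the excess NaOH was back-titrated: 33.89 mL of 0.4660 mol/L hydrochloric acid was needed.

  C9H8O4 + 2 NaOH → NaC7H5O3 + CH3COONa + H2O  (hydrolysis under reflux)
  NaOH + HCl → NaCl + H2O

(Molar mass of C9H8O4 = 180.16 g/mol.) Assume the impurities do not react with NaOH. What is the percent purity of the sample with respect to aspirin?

n(NaOH) added = 0.1011 × 0.4696 = 0.04748 mol
n(HCl) used in back-titration = 0.03389 × 0.4660 = 0.01579 mol
n(NaOH) left over = 0.01579 mol (1:1 ratio)
n(NaOH) consumed by analyte = 0.04748 − 0.01579 = 0.03168 mol
From the 1:2 ratio, n(C9H8O4) = 1/2 × 0.03168 = 0.01584 mol
mass of C9H8O4 = 0.01584 × 180.16 = 2.854 g
% C9H8O4 = 2.854 / 3.374 × 100 = 84.59 %

84.59 %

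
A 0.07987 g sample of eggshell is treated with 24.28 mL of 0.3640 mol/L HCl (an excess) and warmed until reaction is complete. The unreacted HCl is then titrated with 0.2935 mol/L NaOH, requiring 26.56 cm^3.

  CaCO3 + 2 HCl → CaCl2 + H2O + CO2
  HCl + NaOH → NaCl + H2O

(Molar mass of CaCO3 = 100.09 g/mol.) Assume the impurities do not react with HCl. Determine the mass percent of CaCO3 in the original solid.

65.32 %

n(HCl) added = 0.02428 × 0.3640 = 8.838 × 10^-3 mol
n(NaOH) used in back-titration = 0.02656 × 0.2935 = 7.795 × 10^-3 mol
n(HCl) left over = 7.795 × 10^-3 mol (1:1 ratio)
n(HCl) consumed by analyte = 8.838 × 10^-3 − 7.795 × 10^-3 = 1.043 × 10^-3 mol
From the 1:2 ratio, n(CaCO3) = 1/2 × 1.043 × 10^-3 = 5.213 × 10^-4 mol
mass of CaCO3 = 5.213 × 10^-4 × 100.09 = 0.05217 g
% CaCO3 = 0.05217 / 0.07987 × 100 = 65.32 %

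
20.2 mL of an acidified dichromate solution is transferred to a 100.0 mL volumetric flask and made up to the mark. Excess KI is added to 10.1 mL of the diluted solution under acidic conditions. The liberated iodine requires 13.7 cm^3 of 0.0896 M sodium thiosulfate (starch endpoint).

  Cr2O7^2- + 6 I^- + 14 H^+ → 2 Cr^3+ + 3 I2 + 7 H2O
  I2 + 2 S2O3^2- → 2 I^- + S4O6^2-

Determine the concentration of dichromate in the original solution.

0.100 M

n(S2O3^2-) = 0.0137 × 0.0896 = 1.23 × 10^-3 mol
n(I2) = n(S2O3^2-)/2 = 6.14 × 10^-4 mol
From the 1:3 ratio, n(Cr2O7^2-) in the aliquot = 1/3 × 6.14 × 10^-4 = 2.05 × 10^-4 mol
[Cr2O7^2-]_dilute = 2.05 × 10^-4 / 0.0101 = 0.0203 mol/L
[Cr2O7^2-]_original = 0.0203 × 100.0/20.2 = 0.100 mol/L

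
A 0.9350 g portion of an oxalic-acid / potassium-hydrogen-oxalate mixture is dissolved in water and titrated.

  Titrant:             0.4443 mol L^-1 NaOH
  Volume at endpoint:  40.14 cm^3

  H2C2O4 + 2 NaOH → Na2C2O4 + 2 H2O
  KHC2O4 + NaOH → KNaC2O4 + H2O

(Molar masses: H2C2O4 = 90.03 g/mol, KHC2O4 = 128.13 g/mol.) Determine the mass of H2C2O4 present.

n(NaOH) = 0.04014 × 0.4443 = 0.01783 mol
Let x = n(H2C2O4), y = n(KHC2O4).
Titrant: 2x + 1y = 0.01783;  mass: 90.03x + 128.13y = 0.9350
Solving, x = 8.122 × 10^-3 mol, y = 1.590 × 10^-3 mol
mass of H2C2O4 = 8.122 × 10^-3 × 90.03 = 0.7312 g

0.7312 g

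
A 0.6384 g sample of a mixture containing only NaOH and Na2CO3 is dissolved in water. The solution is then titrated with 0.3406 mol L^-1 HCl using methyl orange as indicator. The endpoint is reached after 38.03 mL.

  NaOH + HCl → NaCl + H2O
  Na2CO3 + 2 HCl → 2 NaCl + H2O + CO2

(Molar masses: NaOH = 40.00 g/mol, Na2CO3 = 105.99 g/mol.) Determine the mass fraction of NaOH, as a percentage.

n(HCl) = 0.03803 × 0.3406 = 0.01295 mol
Let x = n(NaOH), y = n(Na2CO3).
Titrant: 1x + 2y = 0.01295;  mass: 40.00x + 105.99y = 0.6384
Solving, x = 3.697 × 10^-3 mol, y = 4.628 × 10^-3 mol
mass of NaOH = 3.697 × 10^-3 × 40.00 = 0.1479 g
% NaOH = 0.1479 / 0.6384 × 100 = 23.17 %

23.17 %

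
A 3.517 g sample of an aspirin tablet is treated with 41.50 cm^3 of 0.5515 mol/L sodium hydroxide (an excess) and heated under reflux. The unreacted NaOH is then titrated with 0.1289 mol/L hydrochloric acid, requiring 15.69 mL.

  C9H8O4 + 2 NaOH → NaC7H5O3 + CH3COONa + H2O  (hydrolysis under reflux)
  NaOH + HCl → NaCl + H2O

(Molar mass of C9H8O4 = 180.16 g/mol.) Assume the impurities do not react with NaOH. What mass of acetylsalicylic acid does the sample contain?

1.880 g

n(NaOH) added = 0.04150 × 0.5515 = 0.02289 mol
n(HCl) used in back-titration = 0.01569 × 0.1289 = 2.022 × 10^-3 mol
n(NaOH) left over = 2.022 × 10^-3 mol (1:1 ratio)
n(NaOH) consumed by analyte = 0.02289 − 2.022 × 10^-3 = 0.02086 mol
From the 1:2 ratio, n(C9H8O4) = 1/2 × 0.02086 = 0.01043 mol
mass of C9H8O4 = 0.01043 × 180.16 = 1.880 g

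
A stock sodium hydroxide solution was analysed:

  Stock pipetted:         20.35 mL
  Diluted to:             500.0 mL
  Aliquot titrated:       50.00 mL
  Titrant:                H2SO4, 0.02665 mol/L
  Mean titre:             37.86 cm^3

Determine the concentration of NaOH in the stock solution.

2 NaOH + H2SO4 → Na2SO4 + 2 H2O
n(H2SO4) = 0.03786 × 0.02665 = 1.009 × 10^-3 mol
From the 2:1 ratio, n(NaOH) in the aliquot = 2/1 × 1.009 × 10^-3 = 2.018 × 10^-3 mol
[NaOH]_dilute = 2.018 × 10^-3 / 0.05000 = 0.04036 mol/L
Dilution factor = 500.0 / 20.35 = 24.57
[NaOH]_stock = 0.04036 × 24.57 = 0.9916 mol/L

0.9916 mol/L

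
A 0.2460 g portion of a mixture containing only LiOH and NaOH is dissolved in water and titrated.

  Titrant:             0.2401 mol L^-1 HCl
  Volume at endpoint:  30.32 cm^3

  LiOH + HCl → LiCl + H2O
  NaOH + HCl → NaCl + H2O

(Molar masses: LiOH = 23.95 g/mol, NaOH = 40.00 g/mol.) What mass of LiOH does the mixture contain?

0.06744 g

n(HCl) = 0.03032 × 0.2401 = 7.280 × 10^-3 mol
Let x = n(LiOH), y = n(NaOH).
Titrant: 1x + 1y = 7.280 × 10^-3;  mass: 23.95x + 40.00y = 0.2460
Solving, x = 2.816 × 10^-3 mol, y = 4.464 × 10^-3 mol
mass of LiOH = 2.816 × 10^-3 × 23.95 = 0.06744 g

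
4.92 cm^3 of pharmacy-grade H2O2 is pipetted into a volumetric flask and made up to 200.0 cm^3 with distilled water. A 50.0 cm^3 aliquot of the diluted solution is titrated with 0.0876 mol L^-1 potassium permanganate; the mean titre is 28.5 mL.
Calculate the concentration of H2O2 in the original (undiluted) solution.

5.07 mol/L

2 MnO4^- + 5 H2O2 + 6 H^+ → 2 Mn^2+ + 5 O2 + 8 H2O
n(KMnO4) = 0.0285 × 0.0876 = 2.50 × 10^-3 mol
From the 5:2 ratio, n(H2O2) in the aliquot = 5/2 × 2.50 × 10^-3 = 6.24 × 10^-3 mol
[H2O2]_dilute = 6.24 × 10^-3 / 0.0500 = 0.125 mol/L
Dilution factor = 200.0 / 4.92 = 40.65
[H2O2]_stock = 0.125 × 40.65 = 5.07 mol/L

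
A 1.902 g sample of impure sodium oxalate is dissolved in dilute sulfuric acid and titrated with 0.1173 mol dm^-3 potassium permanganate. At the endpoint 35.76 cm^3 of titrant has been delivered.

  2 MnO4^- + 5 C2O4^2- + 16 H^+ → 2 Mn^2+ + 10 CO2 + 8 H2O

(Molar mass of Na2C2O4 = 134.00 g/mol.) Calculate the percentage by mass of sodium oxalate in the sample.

n(KMnO4) = 0.03576 L × 0.1173 mol/L = 4.195 × 10^-3 mol
From the 5:2 ratio, n(Na2C2O4) = 5/2 × 4.195 × 10^-3 = 0.01049 mol
mass of Na2C2O4 = 0.01049 × 134.00 g/mol = 1.405 g
% Na2C2O4 = 1.405 / 1.902 × 100 = 73.88 %

73.88 %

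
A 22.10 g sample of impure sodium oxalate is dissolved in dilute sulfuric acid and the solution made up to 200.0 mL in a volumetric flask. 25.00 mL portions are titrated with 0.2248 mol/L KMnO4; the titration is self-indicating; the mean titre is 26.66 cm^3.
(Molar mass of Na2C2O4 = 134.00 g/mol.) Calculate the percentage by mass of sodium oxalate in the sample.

2 MnO4^- + 5 C2O4^2- + 16 H^+ → 2 Mn^2+ + 10 CO2 + 8 H2O
n(KMnO4) per titration = 0.02666 × 0.2248 = 5.993 × 10^-3 mol
From the 5:2 ratio, n(Na2C2O4) in each aliquot = 5/2 × 5.993 × 10^-3 = 0.01498 mol
n(Na2C2O4) in the whole flask = 0.01498 × 200.0/25.00 = 0.1199 mol
mass of Na2C2O4 = 0.1199 × 134.00 = 16.06 g
% Na2C2O4 = 16.06 / 22.10 × 100 = 72.68 %

72.68 %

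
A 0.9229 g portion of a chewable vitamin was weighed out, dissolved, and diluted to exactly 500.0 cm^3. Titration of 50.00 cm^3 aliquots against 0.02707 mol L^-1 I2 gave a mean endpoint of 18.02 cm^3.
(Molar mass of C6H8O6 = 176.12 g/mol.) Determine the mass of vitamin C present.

C6H8O6 + I2 → C6H6O6 + 2 HI
n(I2) per titration = 0.01802 × 0.02707 = 4.878 × 10^-4 mol
n(C6H8O6) in each aliquot = 4.878 × 10^-4 mol (1:1 ratio)
n(C6H8O6) in the whole flask = 4.878 × 10^-4 × 500.0/50.00 = 4.878 × 10^-3 mol
mass of C6H8O6 = 4.878 × 10^-3 × 176.12 = 0.8591 g

0.8591 g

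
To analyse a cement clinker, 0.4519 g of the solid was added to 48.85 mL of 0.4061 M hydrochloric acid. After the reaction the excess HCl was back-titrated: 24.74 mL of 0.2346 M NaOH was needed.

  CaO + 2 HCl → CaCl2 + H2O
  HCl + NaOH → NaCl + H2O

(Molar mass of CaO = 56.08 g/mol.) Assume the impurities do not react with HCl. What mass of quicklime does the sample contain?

n(HCl) added = 0.04885 × 0.4061 = 0.01984 mol
n(NaOH) used in back-titration = 0.02474 × 0.2346 = 5.804 × 10^-3 mol
n(HCl) left over = 5.804 × 10^-3 mol (1:1 ratio)
n(HCl) consumed by analyte = 0.01984 − 5.804 × 10^-3 = 0.01403 mol
From the 1:2 ratio, n(CaO) = 1/2 × 0.01403 = 7.017 × 10^-3 mol
mass of CaO = 7.017 × 10^-3 × 56.08 = 0.3935 g

0.3935 g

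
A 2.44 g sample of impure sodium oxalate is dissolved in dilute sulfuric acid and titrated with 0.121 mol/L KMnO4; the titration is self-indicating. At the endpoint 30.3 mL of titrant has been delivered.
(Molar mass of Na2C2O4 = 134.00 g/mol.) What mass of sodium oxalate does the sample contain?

2 MnO4^- + 5 C2O4^2- + 16 H^+ → 2 Mn^2+ + 10 CO2 + 8 H2O
n(KMnO4) = 0.0303 L × 0.121 mol/L = 3.67 × 10^-3 mol
From the 5:2 ratio, n(Na2C2O4) = 5/2 × 3.67 × 10^-3 = 9.17 × 10^-3 mol
mass of Na2C2O4 = 9.17 × 10^-3 × 134.00 g/mol = 1.23 g

1.23 g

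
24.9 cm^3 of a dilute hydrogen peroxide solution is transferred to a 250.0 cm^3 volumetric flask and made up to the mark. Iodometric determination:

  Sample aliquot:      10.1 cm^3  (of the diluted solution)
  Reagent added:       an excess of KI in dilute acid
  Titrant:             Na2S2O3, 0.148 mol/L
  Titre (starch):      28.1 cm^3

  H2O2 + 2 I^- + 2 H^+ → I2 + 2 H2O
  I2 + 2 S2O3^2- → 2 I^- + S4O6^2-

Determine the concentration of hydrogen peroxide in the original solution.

n(S2O3^2-) = 0.0281 × 0.148 = 4.16 × 10^-3 mol
n(I2) = n(S2O3^2-)/2 = 2.08 × 10^-3 mol
n(H2O2) in the aliquot = 2.08 × 10^-3 mol (1:1 ratio)
[H2O2]_dilute = 2.08 × 10^-3 / 0.0101 = 0.206 mol/L
[H2O2]_original = 0.206 × 250.0/24.9 = 2.07 mol/L

2.07 mol/L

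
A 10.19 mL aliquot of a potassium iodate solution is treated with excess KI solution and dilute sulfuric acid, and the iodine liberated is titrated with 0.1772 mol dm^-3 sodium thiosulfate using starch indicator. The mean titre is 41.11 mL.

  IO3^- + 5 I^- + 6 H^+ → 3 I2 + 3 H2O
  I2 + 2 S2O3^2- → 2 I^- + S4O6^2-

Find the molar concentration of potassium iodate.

0.1191 mol/L

n(S2O3^2-) = 0.04111 × 0.1772 = 7.285 × 10^-3 mol
n(I2) = n(S2O3^2-)/2 = 3.642 × 10^-3 mol
From the 1:3 ratio, n(IO3^-) in the aliquot = 1/3 × 3.642 × 10^-3 = 1.214 × 10^-3 mol
[IO3^-] = 1.214 × 10^-3 / 0.01019 = 0.1191 mol/L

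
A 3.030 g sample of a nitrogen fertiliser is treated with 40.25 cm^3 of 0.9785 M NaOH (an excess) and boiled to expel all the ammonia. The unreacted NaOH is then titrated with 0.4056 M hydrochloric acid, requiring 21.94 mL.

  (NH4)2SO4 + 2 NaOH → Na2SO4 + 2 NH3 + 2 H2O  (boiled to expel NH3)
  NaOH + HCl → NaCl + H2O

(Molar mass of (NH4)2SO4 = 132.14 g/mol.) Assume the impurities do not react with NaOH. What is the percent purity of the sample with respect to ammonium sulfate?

n(NaOH) added = 0.04025 × 0.9785 = 0.03938 mol
n(HCl) used in back-titration = 0.02194 × 0.4056 = 8.899 × 10^-3 mol
n(NaOH) left over = 8.899 × 10^-3 mol (1:1 ratio)
n(NaOH) consumed by analyte = 0.03938 − 8.899 × 10^-3 = 0.03049 mol
From the 1:2 ratio, n((NH4)2SO4) = 1/2 × 0.03049 = 0.01524 mol
mass of (NH4)2SO4 = 0.01524 × 132.14 = 2.014 g
% (NH4)2SO4 = 2.014 / 3.030 × 100 = 66.48 %

66.48 %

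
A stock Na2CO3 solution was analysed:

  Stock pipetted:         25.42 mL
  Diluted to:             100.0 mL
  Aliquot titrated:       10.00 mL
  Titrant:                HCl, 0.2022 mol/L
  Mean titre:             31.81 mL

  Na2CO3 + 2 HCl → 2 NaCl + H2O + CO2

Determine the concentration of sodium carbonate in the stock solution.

n(HCl) = 0.03181 × 0.2022 = 6.432 × 10^-3 mol
From the 1:2 ratio, n(Na2CO3) in the aliquot = 1/2 × 6.432 × 10^-3 = 3.216 × 10^-3 mol
[Na2CO3]_dilute = 3.216 × 10^-3 / 0.01000 = 0.3216 mol/L
Dilution factor = 100.0 / 25.42 = 3.934
[Na2CO3]_stock = 0.3216 × 3.934 = 1.265 mol/L

1.265 mol/L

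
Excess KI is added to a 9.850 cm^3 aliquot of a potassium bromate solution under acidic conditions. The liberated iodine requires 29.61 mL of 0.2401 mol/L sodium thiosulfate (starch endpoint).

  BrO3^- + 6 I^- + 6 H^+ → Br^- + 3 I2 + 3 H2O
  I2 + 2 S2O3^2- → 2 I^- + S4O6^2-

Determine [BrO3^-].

n(S2O3^2-) = 0.02961 × 0.2401 = 7.109 × 10^-3 mol
n(I2) = n(S2O3^2-)/2 = 3.555 × 10^-3 mol
From the 1:3 ratio, n(BrO3^-) in the aliquot = 1/3 × 3.555 × 10^-3 = 1.185 × 10^-3 mol
[BrO3^-] = 1.185 × 10^-3 / 0.009850 = 0.1203 mol/L

0.1203 mol/L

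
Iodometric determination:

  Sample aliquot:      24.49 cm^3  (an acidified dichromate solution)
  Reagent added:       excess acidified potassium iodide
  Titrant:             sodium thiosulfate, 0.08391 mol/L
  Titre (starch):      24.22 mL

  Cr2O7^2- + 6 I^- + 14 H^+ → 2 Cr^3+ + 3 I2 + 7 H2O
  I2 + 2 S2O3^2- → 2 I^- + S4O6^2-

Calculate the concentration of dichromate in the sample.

0.01383 mol/L

n(S2O3^2-) = 0.02422 × 0.08391 = 2.032 × 10^-3 mol
n(I2) = n(S2O3^2-)/2 = 1.016 × 10^-3 mol
From the 1:3 ratio, n(Cr2O7^2-) in the aliquot = 1/3 × 1.016 × 10^-3 = 3.387 × 10^-4 mol
[Cr2O7^2-] = 3.387 × 10^-4 / 0.02449 = 0.01383 mol/L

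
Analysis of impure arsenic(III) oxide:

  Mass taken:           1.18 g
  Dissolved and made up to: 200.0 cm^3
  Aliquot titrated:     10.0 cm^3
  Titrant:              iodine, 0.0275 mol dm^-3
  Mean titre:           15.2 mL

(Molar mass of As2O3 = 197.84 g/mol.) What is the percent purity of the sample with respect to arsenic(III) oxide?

As2O3 + 2 I2 + 2 H2O → As2O5 + 4 HI
n(I2) per titration = 0.0152 × 0.0275 = 4.18 × 10^-4 mol
From the 1:2 ratio, n(As2O3) in each aliquot = 1/2 × 4.18 × 10^-4 = 2.09 × 10^-4 mol
n(As2O3) in the whole flask = 2.09 × 10^-4 × 200.0/10.0 = 4.18 × 10^-3 mol
mass of As2O3 = 4.18 × 10^-3 × 197.84 = 0.827 g
% As2O3 = 0.827 / 1.18 × 100 = 70.1 %

70.1 %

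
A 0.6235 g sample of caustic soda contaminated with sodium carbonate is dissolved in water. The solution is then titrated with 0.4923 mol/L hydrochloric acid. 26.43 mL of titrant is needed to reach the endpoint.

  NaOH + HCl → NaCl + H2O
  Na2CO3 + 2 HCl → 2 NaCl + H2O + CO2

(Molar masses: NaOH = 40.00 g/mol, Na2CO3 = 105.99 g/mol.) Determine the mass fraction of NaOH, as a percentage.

n(HCl) = 0.02643 × 0.4923 = 0.01301 mol
Let x = n(NaOH), y = n(Na2CO3).
Titrant: 1x + 2y = 0.01301;  mass: 40.00x + 105.99y = 0.6235
Solving, x = 5.082 × 10^-3 mol, y = 3.965 × 10^-3 mol
mass of NaOH = 5.082 × 10^-3 × 40.00 = 0.2033 g
% NaOH = 0.2033 / 0.6235 × 100 = 32.60 %

32.60 %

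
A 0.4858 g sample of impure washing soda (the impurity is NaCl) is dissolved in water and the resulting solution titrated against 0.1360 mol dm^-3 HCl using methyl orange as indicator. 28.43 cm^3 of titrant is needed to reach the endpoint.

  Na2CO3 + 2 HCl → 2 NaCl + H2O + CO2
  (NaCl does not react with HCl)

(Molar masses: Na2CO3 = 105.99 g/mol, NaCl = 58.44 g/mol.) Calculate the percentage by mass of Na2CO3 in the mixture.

42.18 %

n(HCl) = 0.02843 × 0.1360 = 3.866 × 10^-3 mol
Let x = n(Na2CO3), y = n(NaCl).
Titrant: 2x = 3.866 × 10^-3;  mass: 105.99x + 58.44y = 0.4858
Solving, x = 1.933 × 10^-3 mol, y = 4.807 × 10^-3 mol
mass of Na2CO3 = 1.933 × 10^-3 × 105.99 = 0.2049 g
% Na2CO3 = 0.2049 / 0.4858 × 100 = 42.18 %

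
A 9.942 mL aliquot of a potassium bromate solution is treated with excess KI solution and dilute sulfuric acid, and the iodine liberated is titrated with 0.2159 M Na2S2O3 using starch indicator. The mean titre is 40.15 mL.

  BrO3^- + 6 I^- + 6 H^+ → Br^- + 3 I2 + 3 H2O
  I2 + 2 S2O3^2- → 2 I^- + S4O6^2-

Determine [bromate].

0.1453 M

n(S2O3^2-) = 0.04015 × 0.2159 = 8.668 × 10^-3 mol
n(I2) = n(S2O3^2-)/2 = 4.334 × 10^-3 mol
From the 1:3 ratio, n(BrO3^-) in the aliquot = 1/3 × 4.334 × 10^-3 = 1.445 × 10^-3 mol
[BrO3^-] = 1.445 × 10^-3 / 0.009942 = 0.1453 mol/L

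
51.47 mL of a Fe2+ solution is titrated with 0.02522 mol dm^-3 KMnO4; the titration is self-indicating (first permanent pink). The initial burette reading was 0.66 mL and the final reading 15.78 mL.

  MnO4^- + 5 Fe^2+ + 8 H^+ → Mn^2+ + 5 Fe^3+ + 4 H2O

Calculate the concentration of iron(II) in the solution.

0.03704 mol/L

n(KMnO4) = 0.01512 L × 0.02522 mol/L = 3.813 × 10^-4 mol
From the 5:1 mole ratio, n(Fe2+) = 5/1 × 3.813 × 10^-4 = 1.907 × 10^-3 mol
[Fe2+] = 1.907 × 10^-3 mol / 0.05147 L = 0.03704 mol/L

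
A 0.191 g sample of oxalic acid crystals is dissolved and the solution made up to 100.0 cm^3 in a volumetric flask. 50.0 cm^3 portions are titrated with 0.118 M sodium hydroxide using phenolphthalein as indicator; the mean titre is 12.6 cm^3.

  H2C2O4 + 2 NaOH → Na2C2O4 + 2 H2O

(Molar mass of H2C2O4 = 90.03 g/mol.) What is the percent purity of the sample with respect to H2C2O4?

n(NaOH) per titration = 0.0126 × 0.118 = 1.49 × 10^-3 mol
From the 1:2 ratio, n(H2C2O4) in each aliquot = 1/2 × 1.49 × 10^-3 = 7.43 × 10^-4 mol
n(H2C2O4) in the whole flask = 7.43 × 10^-4 × 100.0/50.0 = 1.49 × 10^-3 mol
mass of H2C2O4 = 1.49 × 10^-3 × 90.03 = 0.134 g
% H2C2O4 = 0.134 / 0.191 × 100 = 70.1 %

70.1 %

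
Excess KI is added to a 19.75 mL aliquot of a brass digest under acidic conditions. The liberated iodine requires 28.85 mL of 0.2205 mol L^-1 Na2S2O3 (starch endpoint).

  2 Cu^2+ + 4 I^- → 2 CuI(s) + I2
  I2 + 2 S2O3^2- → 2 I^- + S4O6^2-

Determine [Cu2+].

0.3221 mol/L

n(S2O3^2-) = 0.02885 × 0.2205 = 6.361 × 10^-3 mol
n(I2) = n(S2O3^2-)/2 = 3.181 × 10^-3 mol
From the 2:1 ratio, n(Cu2+) in the aliquot = 2/1 × 3.181 × 10^-3 = 6.361 × 10^-3 mol
[Cu2+] = 6.361 × 10^-3 / 0.01975 = 0.3221 mol/L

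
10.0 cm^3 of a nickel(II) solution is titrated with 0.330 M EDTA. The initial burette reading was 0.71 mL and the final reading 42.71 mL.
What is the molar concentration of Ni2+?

Ni^2+ + EDTA^4- → [Ni(EDTA)]^2-
n(EDTA) = 0.0420 L × 0.330 mol/L = 0.0139 mol
n(Ni2+) = 0.0139 mol (1:1 mole ratio)
[Ni2+] = 0.0139 mol / 0.0100 L = 1.39 mol/L

1.39 M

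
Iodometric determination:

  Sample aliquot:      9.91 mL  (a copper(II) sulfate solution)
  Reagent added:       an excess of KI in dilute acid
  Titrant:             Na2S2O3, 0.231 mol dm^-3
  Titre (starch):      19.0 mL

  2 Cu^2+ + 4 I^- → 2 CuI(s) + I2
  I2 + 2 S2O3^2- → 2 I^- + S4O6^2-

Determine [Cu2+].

0.443 mol/L

n(S2O3^2-) = 0.0190 × 0.231 = 4.39 × 10^-3 mol
n(I2) = n(S2O3^2-)/2 = 2.19 × 10^-3 mol
From the 2:1 ratio, n(Cu2+) in the aliquot = 2/1 × 2.19 × 10^-3 = 4.39 × 10^-3 mol
[Cu2+] = 4.39 × 10^-3 / 0.00991 = 0.443 mol/L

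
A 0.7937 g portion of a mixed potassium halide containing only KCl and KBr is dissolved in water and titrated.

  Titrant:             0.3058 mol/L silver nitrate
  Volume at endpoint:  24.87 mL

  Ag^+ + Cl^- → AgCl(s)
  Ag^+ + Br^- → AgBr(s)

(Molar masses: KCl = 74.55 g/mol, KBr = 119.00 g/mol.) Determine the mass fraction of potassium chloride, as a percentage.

n(AgNO3) = 0.02487 × 0.3058 = 7.605 × 10^-3 mol
Let x = n(KCl), y = n(KBr).
Titrant: 1x + 1y = 7.605 × 10^-3;  mass: 74.55x + 119.00y = 0.7937
Solving, x = 2.504 × 10^-3 mol, y = 5.101 × 10^-3 mol
mass of KCl = 2.504 × 10^-3 × 74.55 = 0.1867 g
% KCl = 0.1867 / 0.7937 × 100 = 23.52 %

23.52 %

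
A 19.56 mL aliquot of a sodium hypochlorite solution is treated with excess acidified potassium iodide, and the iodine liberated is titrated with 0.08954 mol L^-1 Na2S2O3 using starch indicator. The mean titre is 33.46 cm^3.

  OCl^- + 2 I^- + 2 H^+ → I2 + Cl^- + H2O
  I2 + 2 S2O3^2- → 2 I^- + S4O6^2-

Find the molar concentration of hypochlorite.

0.07659 mol/L

n(S2O3^2-) = 0.03346 × 0.08954 = 2.996 × 10^-3 mol
n(I2) = n(S2O3^2-)/2 = 1.498 × 10^-3 mol
n(OCl^-) in the aliquot = 1.498 × 10^-3 mol (1:1 ratio)
[OCl^-] = 1.498 × 10^-3 / 0.01956 = 0.07659 mol/L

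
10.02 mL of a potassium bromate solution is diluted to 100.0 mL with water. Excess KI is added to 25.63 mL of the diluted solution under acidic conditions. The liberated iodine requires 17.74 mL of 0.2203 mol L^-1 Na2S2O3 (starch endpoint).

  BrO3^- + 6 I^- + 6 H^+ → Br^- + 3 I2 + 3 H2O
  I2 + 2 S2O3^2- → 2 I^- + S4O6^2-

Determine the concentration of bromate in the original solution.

n(S2O3^2-) = 0.01774 × 0.2203 = 3.908 × 10^-3 mol
n(I2) = n(S2O3^2-)/2 = 1.954 × 10^-3 mol
From the 1:3 ratio, n(BrO3^-) in the aliquot = 1/3 × 1.954 × 10^-3 = 6.514 × 10^-4 mol
[BrO3^-]_dilute = 6.514 × 10^-4 / 0.02563 = 0.02541 mol/L
[BrO3^-]_original = 0.02541 × 100.0/10.02 = 0.2536 mol/L

0.2536 mol/L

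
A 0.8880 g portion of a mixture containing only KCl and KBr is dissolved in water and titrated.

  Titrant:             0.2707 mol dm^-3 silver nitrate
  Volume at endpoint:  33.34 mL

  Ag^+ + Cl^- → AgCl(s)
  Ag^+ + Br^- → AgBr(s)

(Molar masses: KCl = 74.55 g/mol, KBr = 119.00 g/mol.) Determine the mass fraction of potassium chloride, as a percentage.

n(AgNO3) = 0.03334 × 0.2707 = 9.025 × 10^-3 mol
Let x = n(KCl), y = n(KBr).
Titrant: 1x + 1y = 9.025 × 10^-3;  mass: 74.55x + 119.00y = 0.8880
Solving, x = 4.184 × 10^-3 mol, y = 4.841 × 10^-3 mol
mass of KCl = 4.184 × 10^-3 × 74.55 = 0.3119 g
% KCl = 0.3119 / 0.8880 × 100 = 35.13 %

35.13 %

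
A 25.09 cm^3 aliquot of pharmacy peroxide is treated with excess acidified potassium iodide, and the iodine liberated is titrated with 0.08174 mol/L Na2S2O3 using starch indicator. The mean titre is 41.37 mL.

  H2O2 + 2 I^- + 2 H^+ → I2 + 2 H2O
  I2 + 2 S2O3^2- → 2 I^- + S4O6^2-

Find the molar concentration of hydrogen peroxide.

0.06739 mol/L

n(S2O3^2-) = 0.04137 × 0.08174 = 3.382 × 10^-3 mol
n(I2) = n(S2O3^2-)/2 = 1.691 × 10^-3 mol
n(H2O2) in the aliquot = 1.691 × 10^-3 mol (1:1 ratio)
[H2O2] = 1.691 × 10^-3 / 0.02509 = 0.06739 mol/L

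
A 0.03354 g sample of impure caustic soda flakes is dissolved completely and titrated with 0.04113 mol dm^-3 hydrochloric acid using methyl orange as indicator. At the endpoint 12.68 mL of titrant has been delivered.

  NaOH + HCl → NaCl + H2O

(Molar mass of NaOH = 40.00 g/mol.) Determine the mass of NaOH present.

0.02086 g

n(HCl) = 0.01268 L × 0.04113 mol/L = 5.215 × 10^-4 mol
n(NaOH) = 5.215 × 10^-4 mol (1:1 ratio)
mass of NaOH = 5.215 × 10^-4 × 40.00 g/mol = 0.02086 g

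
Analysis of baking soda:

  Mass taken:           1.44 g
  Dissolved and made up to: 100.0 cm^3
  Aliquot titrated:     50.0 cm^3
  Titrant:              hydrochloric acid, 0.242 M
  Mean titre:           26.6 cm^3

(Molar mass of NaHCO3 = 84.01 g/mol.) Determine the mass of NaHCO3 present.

1.08 g

NaHCO3 + HCl → NaCl + H2O + CO2
n(HCl) per titration = 0.0266 × 0.242 = 6.44 × 10^-3 mol
n(NaHCO3) in each aliquot = 6.44 × 10^-3 mol (1:1 ratio)
n(NaHCO3) in the whole flask = 6.44 × 10^-3 × 100.0/50.0 = 0.0129 mol
mass of NaHCO3 = 0.0129 × 84.01 = 1.08 g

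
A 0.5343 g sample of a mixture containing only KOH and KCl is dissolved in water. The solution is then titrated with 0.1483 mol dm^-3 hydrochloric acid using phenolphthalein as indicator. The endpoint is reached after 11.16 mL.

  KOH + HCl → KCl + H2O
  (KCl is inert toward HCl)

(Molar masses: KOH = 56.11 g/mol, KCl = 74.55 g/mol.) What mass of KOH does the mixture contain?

n(HCl) = 0.01116 × 0.1483 = 1.655 × 10^-3 mol
Let x = n(KOH), y = n(KCl).
Titrant: 1x = 1.655 × 10^-3;  mass: 56.11x + 74.55y = 0.5343
Solving, x = 1.655 × 10^-3 mol, y = 5.921 × 10^-3 mol
mass of KOH = 1.655 × 10^-3 × 56.11 = 0.09286 g

0.09286 g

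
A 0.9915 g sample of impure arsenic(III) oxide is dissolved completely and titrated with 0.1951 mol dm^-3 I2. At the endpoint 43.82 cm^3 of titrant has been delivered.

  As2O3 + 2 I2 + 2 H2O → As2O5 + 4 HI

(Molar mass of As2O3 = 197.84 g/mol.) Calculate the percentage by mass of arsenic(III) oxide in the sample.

85.29 %

n(I2) = 0.04382 L × 0.1951 mol/L = 8.549 × 10^-3 mol
From the 1:2 ratio, n(As2O3) = 1/2 × 8.549 × 10^-3 = 4.275 × 10^-3 mol
mass of As2O3 = 4.275 × 10^-3 × 197.84 g/mol = 0.8457 g
% As2O3 = 0.8457 / 0.9915 × 100 = 85.29 %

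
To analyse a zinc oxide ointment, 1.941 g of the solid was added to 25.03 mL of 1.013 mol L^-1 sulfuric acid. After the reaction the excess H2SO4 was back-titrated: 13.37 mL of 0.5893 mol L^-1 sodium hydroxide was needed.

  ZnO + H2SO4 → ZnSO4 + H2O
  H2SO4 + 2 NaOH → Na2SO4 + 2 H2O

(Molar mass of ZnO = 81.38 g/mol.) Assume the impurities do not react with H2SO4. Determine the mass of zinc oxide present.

n(H2SO4) added = 0.02503 × 1.013 = 0.02536 mol
n(NaOH) used in back-titration = 0.01337 × 0.5893 = 7.879 × 10^-3 mol
From the 1:2 ratio, n(H2SO4) left over = 1/2 × 7.879 × 10^-3 = 3.939 × 10^-3 mol
n(H2SO4) consumed by analyte = 0.02536 − 3.939 × 10^-3 = 0.02142 mol
n(ZnO) = 0.02142 mol (1:1 ratio)
mass of ZnO = 0.02142 × 81.38 = 1.743 g

1.743 g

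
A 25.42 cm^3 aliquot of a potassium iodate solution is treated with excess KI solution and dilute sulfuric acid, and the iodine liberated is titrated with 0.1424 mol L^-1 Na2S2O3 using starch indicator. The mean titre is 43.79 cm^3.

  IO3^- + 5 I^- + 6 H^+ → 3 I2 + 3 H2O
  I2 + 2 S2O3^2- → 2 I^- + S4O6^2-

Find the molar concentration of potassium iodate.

n(S2O3^2-) = 0.04379 × 0.1424 = 6.236 × 10^-3 mol
n(I2) = n(S2O3^2-)/2 = 3.118 × 10^-3 mol
From the 1:3 ratio, n(IO3^-) in the aliquot = 1/3 × 3.118 × 10^-3 = 1.039 × 10^-3 mol
[IO3^-] = 1.039 × 10^-3 / 0.02542 = 0.04088 mol/L

0.04088 mol/L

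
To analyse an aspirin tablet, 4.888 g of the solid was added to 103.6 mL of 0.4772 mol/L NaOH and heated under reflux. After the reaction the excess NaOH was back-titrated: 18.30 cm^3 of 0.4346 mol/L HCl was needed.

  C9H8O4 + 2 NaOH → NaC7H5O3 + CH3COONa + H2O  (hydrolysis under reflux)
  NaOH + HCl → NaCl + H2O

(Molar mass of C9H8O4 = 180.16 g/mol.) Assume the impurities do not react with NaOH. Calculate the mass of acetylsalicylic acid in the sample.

n(NaOH) added = 0.1036 × 0.4772 = 0.04944 mol
n(HCl) used in back-titration = 0.01830 × 0.4346 = 7.953 × 10^-3 mol
n(NaOH) left over = 7.953 × 10^-3 mol (1:1 ratio)
n(NaOH) consumed by analyte = 0.04944 − 7.953 × 10^-3 = 0.04148 mol
From the 1:2 ratio, n(C9H8O4) = 1/2 × 0.04148 = 0.02074 mol
mass of C9H8O4 = 0.02074 × 180.16 = 3.737 g

3.737 g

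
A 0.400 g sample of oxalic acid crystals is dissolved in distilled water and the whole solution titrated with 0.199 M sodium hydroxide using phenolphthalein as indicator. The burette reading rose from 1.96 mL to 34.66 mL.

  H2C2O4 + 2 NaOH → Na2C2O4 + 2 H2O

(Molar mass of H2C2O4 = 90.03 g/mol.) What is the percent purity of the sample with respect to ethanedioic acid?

n(NaOH) = 0.0327 L × 0.199 mol/L = 6.51 × 10^-3 mol
From the 1:2 ratio, n(H2C2O4) = 1/2 × 6.51 × 10^-3 = 3.25 × 10^-3 mol
mass of H2C2O4 = 3.25 × 10^-3 × 90.03 g/mol = 0.293 g
% H2C2O4 = 0.293 / 0.400 × 100 = 73.2 %

73.2 %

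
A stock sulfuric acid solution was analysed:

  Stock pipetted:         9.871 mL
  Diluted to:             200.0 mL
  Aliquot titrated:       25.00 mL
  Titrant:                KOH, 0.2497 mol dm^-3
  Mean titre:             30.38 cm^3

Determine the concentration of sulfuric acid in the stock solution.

3.074 mol/L

H2SO4 + 2 KOH → K2SO4 + 2 H2O
n(KOH) = 0.03038 × 0.2497 = 7.586 × 10^-3 mol
From the 1:2 ratio, n(H2SO4) in the aliquot = 1/2 × 7.586 × 10^-3 = 3.793 × 10^-3 mol
[H2SO4]_dilute = 3.793 × 10^-3 / 0.02500 = 0.1517 mol/L
Dilution factor = 200.0 / 9.871 = 20.26
[H2SO4]_stock = 0.1517 × 20.26 = 3.074 mol/L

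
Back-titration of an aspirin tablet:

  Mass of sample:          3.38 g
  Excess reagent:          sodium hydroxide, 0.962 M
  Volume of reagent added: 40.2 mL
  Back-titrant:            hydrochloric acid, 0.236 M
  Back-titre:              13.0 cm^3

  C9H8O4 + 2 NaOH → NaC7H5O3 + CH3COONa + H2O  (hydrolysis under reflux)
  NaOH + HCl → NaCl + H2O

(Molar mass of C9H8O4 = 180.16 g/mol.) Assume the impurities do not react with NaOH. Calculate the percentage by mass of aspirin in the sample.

n(NaOH) added = 0.0402 × 0.962 = 0.0387 mol
n(HCl) used in back-titration = 0.0130 × 0.236 = 3.07 × 10^-3 mol
n(NaOH) left over = 3.07 × 10^-3 mol (1:1 ratio)
n(NaOH) consumed by analyte = 0.0387 − 3.07 × 10^-3 = 0.0356 mol
From the 1:2 ratio, n(C9H8O4) = 1/2 × 0.0356 = 0.0178 mol
mass of C9H8O4 = 0.0178 × 180.16 = 3.21 g
% C9H8O4 = 3.21 / 3.38 × 100 = 94.9 %

94.9 %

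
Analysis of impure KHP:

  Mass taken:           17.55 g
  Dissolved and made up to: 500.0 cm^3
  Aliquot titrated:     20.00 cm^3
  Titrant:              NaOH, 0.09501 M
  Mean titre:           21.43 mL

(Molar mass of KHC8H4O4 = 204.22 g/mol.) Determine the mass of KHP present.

KHC8H4O4 + NaOH → KNaC8H4O4 + H2O
n(NaOH) per titration = 0.02143 × 0.09501 = 2.036 × 10^-3 mol
n(KHC8H4O4) in each aliquot = 2.036 × 10^-3 mol (1:1 ratio)
n(KHC8H4O4) in the whole flask = 2.036 × 10^-3 × 500.0/20.00 = 0.05090 mol
mass of KHC8H4O4 = 0.05090 × 204.22 = 10.40 g

10.40 g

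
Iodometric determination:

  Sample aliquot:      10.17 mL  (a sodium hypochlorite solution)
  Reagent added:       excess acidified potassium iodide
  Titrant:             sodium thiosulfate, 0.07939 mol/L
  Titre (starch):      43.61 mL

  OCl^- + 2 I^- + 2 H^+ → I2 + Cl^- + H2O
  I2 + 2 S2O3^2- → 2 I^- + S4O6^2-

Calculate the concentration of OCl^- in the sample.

0.1702 mol/L

n(S2O3^2-) = 0.04361 × 0.07939 = 3.462 × 10^-3 mol
n(I2) = n(S2O3^2-)/2 = 1.731 × 10^-3 mol
n(OCl^-) in the aliquot = 1.731 × 10^-3 mol (1:1 ratio)
[OCl^-] = 1.731 × 10^-3 / 0.01017 = 0.1702 mol/L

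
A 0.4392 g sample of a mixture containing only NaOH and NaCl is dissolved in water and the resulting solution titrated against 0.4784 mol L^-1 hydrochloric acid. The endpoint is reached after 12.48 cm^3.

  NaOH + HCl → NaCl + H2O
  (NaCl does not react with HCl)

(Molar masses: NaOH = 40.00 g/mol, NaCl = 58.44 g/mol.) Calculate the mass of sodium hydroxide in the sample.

0.2388 g

n(HCl) = 0.01248 × 0.4784 = 5.970 × 10^-3 mol
Let x = n(NaOH), y = n(NaCl).
Titrant: 1x = 5.970 × 10^-3;  mass: 40.00x + 58.44y = 0.4392
Solving, x = 5.970 × 10^-3 mol, y = 3.429 × 10^-3 mol
mass of NaOH = 5.970 × 10^-3 × 40.00 = 0.2388 g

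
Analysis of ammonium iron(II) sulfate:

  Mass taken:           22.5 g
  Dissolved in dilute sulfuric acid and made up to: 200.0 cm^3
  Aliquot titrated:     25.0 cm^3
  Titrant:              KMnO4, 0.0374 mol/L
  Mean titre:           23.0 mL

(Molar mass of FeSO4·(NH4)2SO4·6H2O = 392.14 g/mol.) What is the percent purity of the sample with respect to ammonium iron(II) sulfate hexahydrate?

60.0 %

MnO4^- + 5 Fe^2+ + 8 H^+ → Mn^2+ + 5 Fe^3+ + 4 H2O
n(KMnO4) per titration = 0.0230 × 0.0374 = 8.60 × 10^-4 mol
From the 5:1 ratio, n(FeSO4·(NH4)2SO4·6H2O) in each aliquot = 5/1 × 8.60 × 10^-4 = 4.30 × 10^-3 mol
n(FeSO4·(NH4)2SO4·6H2O) in the whole flask = 4.30 × 10^-3 × 200.0/25.0 = 0.0344 mol
mass of FeSO4·(NH4)2SO4·6H2O = 0.0344 × 392.14 = 13.5 g
% FeSO4·(NH4)2SO4·6H2O = 13.5 / 22.5 × 100 = 60.0 %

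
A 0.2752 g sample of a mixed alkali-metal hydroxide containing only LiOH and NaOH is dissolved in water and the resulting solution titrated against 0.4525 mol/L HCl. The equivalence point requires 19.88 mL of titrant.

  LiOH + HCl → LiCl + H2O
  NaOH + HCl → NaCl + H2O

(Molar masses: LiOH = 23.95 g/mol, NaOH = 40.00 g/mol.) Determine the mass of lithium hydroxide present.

n(HCl) = 0.01988 × 0.4525 = 8.996 × 10^-3 mol
Let x = n(LiOH), y = n(NaOH).
Titrant: 1x + 1y = 8.996 × 10^-3;  mass: 23.95x + 40.00y = 0.2752
Solving, x = 5.273 × 10^-3 mol, y = 3.723 × 10^-3 mol
mass of LiOH = 5.273 × 10^-3 × 23.95 = 0.1263 g

0.1263 g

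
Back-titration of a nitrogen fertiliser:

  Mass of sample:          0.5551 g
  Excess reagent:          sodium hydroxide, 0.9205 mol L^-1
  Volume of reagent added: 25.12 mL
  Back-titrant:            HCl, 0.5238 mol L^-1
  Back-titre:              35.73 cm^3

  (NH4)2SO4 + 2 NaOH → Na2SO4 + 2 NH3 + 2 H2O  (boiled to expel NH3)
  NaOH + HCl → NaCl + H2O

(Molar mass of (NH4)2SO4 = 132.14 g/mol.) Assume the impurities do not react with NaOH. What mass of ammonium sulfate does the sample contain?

n(NaOH) added = 0.02512 × 0.9205 = 0.02312 mol
n(HCl) used in back-titration = 0.03573 × 0.5238 = 0.01872 mol
n(NaOH) left over = 0.01872 mol (1:1 ratio)
n(NaOH) consumed by analyte = 0.02312 − 0.01872 = 4.408 × 10^-3 mol
From the 1:2 ratio, n((NH4)2SO4) = 1/2 × 4.408 × 10^-3 = 2.204 × 10^-3 mol
mass of (NH4)2SO4 = 2.204 × 10^-3 × 132.14 = 0.2912 g

0.2912 g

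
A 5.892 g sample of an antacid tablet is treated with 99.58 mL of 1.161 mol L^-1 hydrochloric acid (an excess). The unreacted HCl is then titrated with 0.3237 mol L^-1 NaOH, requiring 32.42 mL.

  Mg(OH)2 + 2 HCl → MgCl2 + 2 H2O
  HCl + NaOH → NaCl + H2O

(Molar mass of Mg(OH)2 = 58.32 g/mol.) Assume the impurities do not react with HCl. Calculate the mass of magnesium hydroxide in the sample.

3.065 g

n(HCl) added = 0.09958 × 1.161 = 0.1156 mol
n(NaOH) used in back-titration = 0.03242 × 0.3237 = 0.01049 mol
n(HCl) left over = 0.01049 mol (1:1 ratio)
n(HCl) consumed by analyte = 0.1156 − 0.01049 = 0.1051 mol
From the 1:2 ratio, n(Mg(OH)2) = 1/2 × 0.1051 = 0.05256 mol
mass of Mg(OH)2 = 0.05256 × 58.32 = 3.065 g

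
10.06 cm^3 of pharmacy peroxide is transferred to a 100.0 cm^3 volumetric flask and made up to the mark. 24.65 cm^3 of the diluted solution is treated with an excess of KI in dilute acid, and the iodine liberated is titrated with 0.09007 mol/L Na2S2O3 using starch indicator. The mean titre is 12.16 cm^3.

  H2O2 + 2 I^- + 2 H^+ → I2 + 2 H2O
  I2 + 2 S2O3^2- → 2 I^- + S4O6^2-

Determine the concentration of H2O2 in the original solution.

n(S2O3^2-) = 0.01216 × 0.09007 = 1.095 × 10^-3 mol
n(I2) = n(S2O3^2-)/2 = 5.476 × 10^-4 mol
n(H2O2) in the aliquot = 5.476 × 10^-4 mol (1:1 ratio)
[H2O2]_dilute = 5.476 × 10^-4 / 0.02465 = 0.02222 mol/L
[H2O2]_original = 0.02222 × 100.0/10.06 = 0.2208 mol/L

0.2208 mol/L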